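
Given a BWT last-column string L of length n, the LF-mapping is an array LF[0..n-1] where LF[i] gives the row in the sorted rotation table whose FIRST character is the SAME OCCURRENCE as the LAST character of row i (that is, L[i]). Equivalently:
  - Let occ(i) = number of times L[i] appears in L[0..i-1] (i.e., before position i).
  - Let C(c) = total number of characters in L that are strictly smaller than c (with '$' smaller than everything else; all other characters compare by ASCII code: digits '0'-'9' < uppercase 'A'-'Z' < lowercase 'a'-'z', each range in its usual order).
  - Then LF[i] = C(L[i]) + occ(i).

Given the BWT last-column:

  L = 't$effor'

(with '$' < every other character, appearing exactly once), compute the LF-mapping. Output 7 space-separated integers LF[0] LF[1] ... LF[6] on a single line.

Answer: 6 0 1 2 3 4 5

Derivation:
Char counts: '$':1, 'e':1, 'f':2, 'o':1, 'r':1, 't':1
C (first-col start): C('$')=0, C('e')=1, C('f')=2, C('o')=4, C('r')=5, C('t')=6
L[0]='t': occ=0, LF[0]=C('t')+0=6+0=6
L[1]='$': occ=0, LF[1]=C('$')+0=0+0=0
L[2]='e': occ=0, LF[2]=C('e')+0=1+0=1
L[3]='f': occ=0, LF[3]=C('f')+0=2+0=2
L[4]='f': occ=1, LF[4]=C('f')+1=2+1=3
L[5]='o': occ=0, LF[5]=C('o')+0=4+0=4
L[6]='r': occ=0, LF[6]=C('r')+0=5+0=5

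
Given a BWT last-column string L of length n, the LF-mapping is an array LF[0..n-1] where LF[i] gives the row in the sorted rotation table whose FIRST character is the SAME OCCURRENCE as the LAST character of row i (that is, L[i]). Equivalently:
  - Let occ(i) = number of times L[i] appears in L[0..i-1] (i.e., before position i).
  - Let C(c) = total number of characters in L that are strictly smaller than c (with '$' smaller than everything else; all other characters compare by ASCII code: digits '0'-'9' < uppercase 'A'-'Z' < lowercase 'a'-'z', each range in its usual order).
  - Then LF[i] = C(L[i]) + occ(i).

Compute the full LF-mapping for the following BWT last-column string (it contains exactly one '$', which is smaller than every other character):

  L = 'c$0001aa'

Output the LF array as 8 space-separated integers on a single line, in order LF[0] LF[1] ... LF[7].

Answer: 7 0 1 2 3 4 5 6

Derivation:
Char counts: '$':1, '0':3, '1':1, 'a':2, 'c':1
C (first-col start): C('$')=0, C('0')=1, C('1')=4, C('a')=5, C('c')=7
L[0]='c': occ=0, LF[0]=C('c')+0=7+0=7
L[1]='$': occ=0, LF[1]=C('$')+0=0+0=0
L[2]='0': occ=0, LF[2]=C('0')+0=1+0=1
L[3]='0': occ=1, LF[3]=C('0')+1=1+1=2
L[4]='0': occ=2, LF[4]=C('0')+2=1+2=3
L[5]='1': occ=0, LF[5]=C('1')+0=4+0=4
L[6]='a': occ=0, LF[6]=C('a')+0=5+0=5
L[7]='a': occ=1, LF[7]=C('a')+1=5+1=6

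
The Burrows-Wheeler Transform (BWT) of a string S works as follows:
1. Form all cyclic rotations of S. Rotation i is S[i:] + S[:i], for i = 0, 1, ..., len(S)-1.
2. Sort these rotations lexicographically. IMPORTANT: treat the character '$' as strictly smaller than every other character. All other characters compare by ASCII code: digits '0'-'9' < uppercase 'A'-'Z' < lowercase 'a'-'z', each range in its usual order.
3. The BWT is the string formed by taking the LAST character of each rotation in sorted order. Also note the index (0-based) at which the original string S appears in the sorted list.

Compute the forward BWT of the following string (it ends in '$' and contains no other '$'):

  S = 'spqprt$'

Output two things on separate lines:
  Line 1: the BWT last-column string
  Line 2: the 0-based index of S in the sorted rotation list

Answer: tsqpp$r
5

Derivation:
All 7 rotations (rotation i = S[i:]+S[:i]):
  rot[0] = spqprt$
  rot[1] = pqprt$s
  rot[2] = qprt$sp
  rot[3] = prt$spq
  rot[4] = rt$spqp
  rot[5] = t$spqpr
  rot[6] = $spqprt
Sorted (with $ < everything):
  sorted[0] = $spqprt  (last char: 't')
  sorted[1] = pqprt$s  (last char: 's')
  sorted[2] = prt$spq  (last char: 'q')
  sorted[3] = qprt$sp  (last char: 'p')
  sorted[4] = rt$spqp  (last char: 'p')
  sorted[5] = spqprt$  (last char: '$')
  sorted[6] = t$spqpr  (last char: 'r')
Last column: tsqpp$r
Original string S is at sorted index 5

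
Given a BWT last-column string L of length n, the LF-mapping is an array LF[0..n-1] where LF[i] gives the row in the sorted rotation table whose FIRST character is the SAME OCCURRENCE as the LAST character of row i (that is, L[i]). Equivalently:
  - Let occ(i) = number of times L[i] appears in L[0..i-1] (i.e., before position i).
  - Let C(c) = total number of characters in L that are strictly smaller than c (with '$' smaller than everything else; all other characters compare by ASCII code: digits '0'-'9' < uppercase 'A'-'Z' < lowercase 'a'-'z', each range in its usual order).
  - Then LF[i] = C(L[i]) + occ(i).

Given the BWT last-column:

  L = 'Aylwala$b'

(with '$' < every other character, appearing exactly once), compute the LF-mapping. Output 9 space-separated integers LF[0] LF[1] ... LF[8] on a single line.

Answer: 1 8 5 7 2 6 3 0 4

Derivation:
Char counts: '$':1, 'A':1, 'a':2, 'b':1, 'l':2, 'w':1, 'y':1
C (first-col start): C('$')=0, C('A')=1, C('a')=2, C('b')=4, C('l')=5, C('w')=7, C('y')=8
L[0]='A': occ=0, LF[0]=C('A')+0=1+0=1
L[1]='y': occ=0, LF[1]=C('y')+0=8+0=8
L[2]='l': occ=0, LF[2]=C('l')+0=5+0=5
L[3]='w': occ=0, LF[3]=C('w')+0=7+0=7
L[4]='a': occ=0, LF[4]=C('a')+0=2+0=2
L[5]='l': occ=1, LF[5]=C('l')+1=5+1=6
L[6]='a': occ=1, LF[6]=C('a')+1=2+1=3
L[7]='$': occ=0, LF[7]=C('$')+0=0+0=0
L[8]='b': occ=0, LF[8]=C('b')+0=4+0=4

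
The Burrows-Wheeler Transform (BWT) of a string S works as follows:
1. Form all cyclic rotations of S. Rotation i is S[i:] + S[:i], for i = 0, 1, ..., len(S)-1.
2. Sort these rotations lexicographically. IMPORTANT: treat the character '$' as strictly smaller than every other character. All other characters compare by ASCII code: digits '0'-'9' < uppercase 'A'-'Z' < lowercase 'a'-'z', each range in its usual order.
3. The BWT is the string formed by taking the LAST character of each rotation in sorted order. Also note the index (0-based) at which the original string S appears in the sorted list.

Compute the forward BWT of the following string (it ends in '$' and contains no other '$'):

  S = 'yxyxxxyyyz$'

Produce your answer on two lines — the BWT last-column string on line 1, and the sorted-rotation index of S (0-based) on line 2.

Answer: zyxyxx$xyyy
6

Derivation:
All 11 rotations (rotation i = S[i:]+S[:i]):
  rot[0] = yxyxxxyyyz$
  rot[1] = xyxxxyyyz$y
  rot[2] = yxxxyyyz$yx
  rot[3] = xxxyyyz$yxy
  rot[4] = xxyyyz$yxyx
  rot[5] = xyyyz$yxyxx
  rot[6] = yyyz$yxyxxx
  rot[7] = yyz$yxyxxxy
  rot[8] = yz$yxyxxxyy
  rot[9] = z$yxyxxxyyy
  rot[10] = $yxyxxxyyyz
Sorted (with $ < everything):
  sorted[0] = $yxyxxxyyyz  (last char: 'z')
  sorted[1] = xxxyyyz$yxy  (last char: 'y')
  sorted[2] = xxyyyz$yxyx  (last char: 'x')
  sorted[3] = xyxxxyyyz$y  (last char: 'y')
  sorted[4] = xyyyz$yxyxx  (last char: 'x')
  sorted[5] = yxxxyyyz$yx  (last char: 'x')
  sorted[6] = yxyxxxyyyz$  (last char: '$')
  sorted[7] = yyyz$yxyxxx  (last char: 'x')
  sorted[8] = yyz$yxyxxxy  (last char: 'y')
  sorted[9] = yz$yxyxxxyy  (last char: 'y')
  sorted[10] = z$yxyxxxyyy  (last char: 'y')
Last column: zyxyxx$xyyy
Original string S is at sorted index 6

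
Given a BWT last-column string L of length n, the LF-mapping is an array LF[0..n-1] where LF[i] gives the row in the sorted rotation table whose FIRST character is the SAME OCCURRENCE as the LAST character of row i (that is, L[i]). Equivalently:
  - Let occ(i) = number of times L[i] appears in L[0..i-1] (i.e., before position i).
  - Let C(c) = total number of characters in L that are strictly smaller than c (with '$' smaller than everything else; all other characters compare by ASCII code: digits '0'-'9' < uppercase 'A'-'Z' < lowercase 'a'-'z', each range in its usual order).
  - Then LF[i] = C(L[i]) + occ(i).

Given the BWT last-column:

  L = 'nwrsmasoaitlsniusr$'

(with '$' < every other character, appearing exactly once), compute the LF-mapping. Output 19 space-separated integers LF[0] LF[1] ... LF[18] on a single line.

Char counts: '$':1, 'a':2, 'i':2, 'l':1, 'm':1, 'n':2, 'o':1, 'r':2, 's':4, 't':1, 'u':1, 'w':1
C (first-col start): C('$')=0, C('a')=1, C('i')=3, C('l')=5, C('m')=6, C('n')=7, C('o')=9, C('r')=10, C('s')=12, C('t')=16, C('u')=17, C('w')=18
L[0]='n': occ=0, LF[0]=C('n')+0=7+0=7
L[1]='w': occ=0, LF[1]=C('w')+0=18+0=18
L[2]='r': occ=0, LF[2]=C('r')+0=10+0=10
L[3]='s': occ=0, LF[3]=C('s')+0=12+0=12
L[4]='m': occ=0, LF[4]=C('m')+0=6+0=6
L[5]='a': occ=0, LF[5]=C('a')+0=1+0=1
L[6]='s': occ=1, LF[6]=C('s')+1=12+1=13
L[7]='o': occ=0, LF[7]=C('o')+0=9+0=9
L[8]='a': occ=1, LF[8]=C('a')+1=1+1=2
L[9]='i': occ=0, LF[9]=C('i')+0=3+0=3
L[10]='t': occ=0, LF[10]=C('t')+0=16+0=16
L[11]='l': occ=0, LF[11]=C('l')+0=5+0=5
L[12]='s': occ=2, LF[12]=C('s')+2=12+2=14
L[13]='n': occ=1, LF[13]=C('n')+1=7+1=8
L[14]='i': occ=1, LF[14]=C('i')+1=3+1=4
L[15]='u': occ=0, LF[15]=C('u')+0=17+0=17
L[16]='s': occ=3, LF[16]=C('s')+3=12+3=15
L[17]='r': occ=1, LF[17]=C('r')+1=10+1=11
L[18]='$': occ=0, LF[18]=C('$')+0=0+0=0

Answer: 7 18 10 12 6 1 13 9 2 3 16 5 14 8 4 17 15 11 0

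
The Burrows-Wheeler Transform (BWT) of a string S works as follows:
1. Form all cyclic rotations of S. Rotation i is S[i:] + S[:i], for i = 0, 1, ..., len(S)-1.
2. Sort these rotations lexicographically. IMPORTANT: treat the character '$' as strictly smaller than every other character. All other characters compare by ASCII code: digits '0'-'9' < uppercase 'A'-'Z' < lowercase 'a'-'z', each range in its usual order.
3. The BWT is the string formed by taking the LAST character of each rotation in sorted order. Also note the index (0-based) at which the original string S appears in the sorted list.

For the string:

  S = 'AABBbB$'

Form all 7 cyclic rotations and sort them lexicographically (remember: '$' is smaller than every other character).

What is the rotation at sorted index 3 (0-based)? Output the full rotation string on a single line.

All 7 rotations (rotation i = S[i:]+S[:i]):
  rot[0] = AABBbB$
  rot[1] = ABBbB$A
  rot[2] = BBbB$AA
  rot[3] = BbB$AAB
  rot[4] = bB$AABB
  rot[5] = B$AABBb
  rot[6] = $AABBbB
Sorted (with $ < everything):
  sorted[0] = $AABBbB
  sorted[1] = AABBbB$
  sorted[2] = ABBbB$A
  sorted[3] = B$AABBb
  sorted[4] = BBbB$AA
  sorted[5] = BbB$AAB
  sorted[6] = bB$AABB
sorted[3] = B$AABBb

Answer: B$AABBb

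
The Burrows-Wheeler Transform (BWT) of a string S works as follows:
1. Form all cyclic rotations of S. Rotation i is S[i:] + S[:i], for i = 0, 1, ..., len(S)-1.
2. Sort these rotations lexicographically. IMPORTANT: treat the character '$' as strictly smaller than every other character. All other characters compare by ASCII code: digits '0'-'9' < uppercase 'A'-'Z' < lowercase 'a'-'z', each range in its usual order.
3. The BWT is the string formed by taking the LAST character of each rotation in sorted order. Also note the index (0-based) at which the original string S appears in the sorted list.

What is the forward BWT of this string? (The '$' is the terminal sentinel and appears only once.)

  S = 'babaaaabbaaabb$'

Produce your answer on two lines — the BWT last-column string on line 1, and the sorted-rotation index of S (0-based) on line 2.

Answer: bbbaaabaabab$aa
12

Derivation:
All 15 rotations (rotation i = S[i:]+S[:i]):
  rot[0] = babaaaabbaaabb$
  rot[1] = abaaaabbaaabb$b
  rot[2] = baaaabbaaabb$ba
  rot[3] = aaaabbaaabb$bab
  rot[4] = aaabbaaabb$baba
  rot[5] = aabbaaabb$babaa
  rot[6] = abbaaabb$babaaa
  rot[7] = bbaaabb$babaaaa
  rot[8] = baaabb$babaaaab
  rot[9] = aaabb$babaaaabb
  rot[10] = aabb$babaaaabba
  rot[11] = abb$babaaaabbaa
  rot[12] = bb$babaaaabbaaa
  rot[13] = b$babaaaabbaaab
  rot[14] = $babaaaabbaaabb
Sorted (with $ < everything):
  sorted[0] = $babaaaabbaaabb  (last char: 'b')
  sorted[1] = aaaabbaaabb$bab  (last char: 'b')
  sorted[2] = aaabb$babaaaabb  (last char: 'b')
  sorted[3] = aaabbaaabb$baba  (last char: 'a')
  sorted[4] = aabb$babaaaabba  (last char: 'a')
  sorted[5] = aabbaaabb$babaa  (last char: 'a')
  sorted[6] = abaaaabbaaabb$b  (last char: 'b')
  sorted[7] = abb$babaaaabbaa  (last char: 'a')
  sorted[8] = abbaaabb$babaaa  (last char: 'a')
  sorted[9] = b$babaaaabbaaab  (last char: 'b')
  sorted[10] = baaaabbaaabb$ba  (last char: 'a')
  sorted[11] = baaabb$babaaaab  (last char: 'b')
  sorted[12] = babaaaabbaaabb$  (last char: '$')
  sorted[13] = bb$babaaaabbaaa  (last char: 'a')
  sorted[14] = bbaaabb$babaaaa  (last char: 'a')
Last column: bbbaaabaabab$aa
Original string S is at sorted index 12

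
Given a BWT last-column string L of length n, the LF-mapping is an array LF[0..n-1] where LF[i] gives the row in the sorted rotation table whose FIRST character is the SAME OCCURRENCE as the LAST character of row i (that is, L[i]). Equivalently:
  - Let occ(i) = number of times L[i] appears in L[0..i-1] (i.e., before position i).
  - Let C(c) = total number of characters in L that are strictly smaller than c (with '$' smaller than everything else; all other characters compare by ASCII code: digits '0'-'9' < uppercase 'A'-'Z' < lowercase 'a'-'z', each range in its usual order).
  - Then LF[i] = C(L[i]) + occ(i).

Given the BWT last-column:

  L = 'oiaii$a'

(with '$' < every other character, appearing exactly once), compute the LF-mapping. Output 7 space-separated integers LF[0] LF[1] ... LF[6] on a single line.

Char counts: '$':1, 'a':2, 'i':3, 'o':1
C (first-col start): C('$')=0, C('a')=1, C('i')=3, C('o')=6
L[0]='o': occ=0, LF[0]=C('o')+0=6+0=6
L[1]='i': occ=0, LF[1]=C('i')+0=3+0=3
L[2]='a': occ=0, LF[2]=C('a')+0=1+0=1
L[3]='i': occ=1, LF[3]=C('i')+1=3+1=4
L[4]='i': occ=2, LF[4]=C('i')+2=3+2=5
L[5]='$': occ=0, LF[5]=C('$')+0=0+0=0
L[6]='a': occ=1, LF[6]=C('a')+1=1+1=2

Answer: 6 3 1 4 5 0 2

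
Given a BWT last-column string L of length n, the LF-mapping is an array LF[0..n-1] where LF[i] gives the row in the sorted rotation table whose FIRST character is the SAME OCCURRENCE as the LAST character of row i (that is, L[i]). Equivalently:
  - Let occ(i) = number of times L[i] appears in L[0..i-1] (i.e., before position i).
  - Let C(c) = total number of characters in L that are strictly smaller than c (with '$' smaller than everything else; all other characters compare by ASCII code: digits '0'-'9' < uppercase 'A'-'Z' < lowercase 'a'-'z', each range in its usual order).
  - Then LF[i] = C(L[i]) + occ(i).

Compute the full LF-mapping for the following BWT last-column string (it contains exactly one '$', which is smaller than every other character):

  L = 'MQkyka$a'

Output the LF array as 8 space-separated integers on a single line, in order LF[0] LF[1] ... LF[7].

Char counts: '$':1, 'M':1, 'Q':1, 'a':2, 'k':2, 'y':1
C (first-col start): C('$')=0, C('M')=1, C('Q')=2, C('a')=3, C('k')=5, C('y')=7
L[0]='M': occ=0, LF[0]=C('M')+0=1+0=1
L[1]='Q': occ=0, LF[1]=C('Q')+0=2+0=2
L[2]='k': occ=0, LF[2]=C('k')+0=5+0=5
L[3]='y': occ=0, LF[3]=C('y')+0=7+0=7
L[4]='k': occ=1, LF[4]=C('k')+1=5+1=6
L[5]='a': occ=0, LF[5]=C('a')+0=3+0=3
L[6]='$': occ=0, LF[6]=C('$')+0=0+0=0
L[7]='a': occ=1, LF[7]=C('a')+1=3+1=4

Answer: 1 2 5 7 6 3 0 4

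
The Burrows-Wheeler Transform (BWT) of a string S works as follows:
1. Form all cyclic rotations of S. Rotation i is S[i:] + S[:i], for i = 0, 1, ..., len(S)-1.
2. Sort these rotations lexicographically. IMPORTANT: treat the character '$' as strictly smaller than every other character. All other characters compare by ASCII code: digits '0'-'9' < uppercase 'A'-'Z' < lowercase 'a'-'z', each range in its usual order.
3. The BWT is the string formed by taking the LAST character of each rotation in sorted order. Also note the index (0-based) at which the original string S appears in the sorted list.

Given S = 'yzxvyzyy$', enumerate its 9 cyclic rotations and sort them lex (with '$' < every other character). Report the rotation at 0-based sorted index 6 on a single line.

Answer: yzyy$yzxv

Derivation:
All 9 rotations (rotation i = S[i:]+S[:i]):
  rot[0] = yzxvyzyy$
  rot[1] = zxvyzyy$y
  rot[2] = xvyzyy$yz
  rot[3] = vyzyy$yzx
  rot[4] = yzyy$yzxv
  rot[5] = zyy$yzxvy
  rot[6] = yy$yzxvyz
  rot[7] = y$yzxvyzy
  rot[8] = $yzxvyzyy
Sorted (with $ < everything):
  sorted[0] = $yzxvyzyy
  sorted[1] = vyzyy$yzx
  sorted[2] = xvyzyy$yz
  sorted[3] = y$yzxvyzy
  sorted[4] = yy$yzxvyz
  sorted[5] = yzxvyzyy$
  sorted[6] = yzyy$yzxv
  sorted[7] = zxvyzyy$y
  sorted[8] = zyy$yzxvy
sorted[6] = yzyy$yzxv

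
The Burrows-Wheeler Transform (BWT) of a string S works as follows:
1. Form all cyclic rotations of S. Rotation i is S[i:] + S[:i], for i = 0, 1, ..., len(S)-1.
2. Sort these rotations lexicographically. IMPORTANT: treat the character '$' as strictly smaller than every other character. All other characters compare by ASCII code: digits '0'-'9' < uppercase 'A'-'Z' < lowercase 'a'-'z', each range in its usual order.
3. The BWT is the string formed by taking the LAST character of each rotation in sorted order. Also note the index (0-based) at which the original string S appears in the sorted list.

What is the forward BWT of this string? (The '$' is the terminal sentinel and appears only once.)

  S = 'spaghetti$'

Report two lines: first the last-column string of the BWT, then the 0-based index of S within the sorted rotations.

All 10 rotations (rotation i = S[i:]+S[:i]):
  rot[0] = spaghetti$
  rot[1] = paghetti$s
  rot[2] = aghetti$sp
  rot[3] = ghetti$spa
  rot[4] = hetti$spag
  rot[5] = etti$spagh
  rot[6] = tti$spaghe
  rot[7] = ti$spaghet
  rot[8] = i$spaghett
  rot[9] = $spaghetti
Sorted (with $ < everything):
  sorted[0] = $spaghetti  (last char: 'i')
  sorted[1] = aghetti$sp  (last char: 'p')
  sorted[2] = etti$spagh  (last char: 'h')
  sorted[3] = ghetti$spa  (last char: 'a')
  sorted[4] = hetti$spag  (last char: 'g')
  sorted[5] = i$spaghett  (last char: 't')
  sorted[6] = paghetti$s  (last char: 's')
  sorted[7] = spaghetti$  (last char: '$')
  sorted[8] = ti$spaghet  (last char: 't')
  sorted[9] = tti$spaghe  (last char: 'e')
Last column: iphagts$te
Original string S is at sorted index 7

Answer: iphagts$te
7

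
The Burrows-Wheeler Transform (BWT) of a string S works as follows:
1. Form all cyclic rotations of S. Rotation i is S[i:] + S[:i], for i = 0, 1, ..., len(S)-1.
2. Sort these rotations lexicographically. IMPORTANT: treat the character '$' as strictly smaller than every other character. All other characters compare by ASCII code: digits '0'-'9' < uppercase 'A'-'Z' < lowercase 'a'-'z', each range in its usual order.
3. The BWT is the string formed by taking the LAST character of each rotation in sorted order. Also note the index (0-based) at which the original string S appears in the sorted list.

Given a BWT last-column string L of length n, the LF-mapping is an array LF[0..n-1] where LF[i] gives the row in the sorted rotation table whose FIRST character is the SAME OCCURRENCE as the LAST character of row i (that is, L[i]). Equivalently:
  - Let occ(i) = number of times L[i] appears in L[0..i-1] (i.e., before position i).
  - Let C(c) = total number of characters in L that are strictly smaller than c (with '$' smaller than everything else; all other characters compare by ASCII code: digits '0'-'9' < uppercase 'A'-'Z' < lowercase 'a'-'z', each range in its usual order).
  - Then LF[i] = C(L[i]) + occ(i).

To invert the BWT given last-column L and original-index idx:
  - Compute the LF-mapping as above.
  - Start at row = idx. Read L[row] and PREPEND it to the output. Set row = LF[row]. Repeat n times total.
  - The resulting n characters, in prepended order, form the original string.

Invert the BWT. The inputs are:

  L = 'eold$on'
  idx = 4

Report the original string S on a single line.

LF mapping: 2 5 3 1 0 6 4
Walk LF starting at row 4, prepending L[row]:
  step 1: row=4, L[4]='$', prepend. Next row=LF[4]=0
  step 2: row=0, L[0]='e', prepend. Next row=LF[0]=2
  step 3: row=2, L[2]='l', prepend. Next row=LF[2]=3
  step 4: row=3, L[3]='d', prepend. Next row=LF[3]=1
  step 5: row=1, L[1]='o', prepend. Next row=LF[1]=5
  step 6: row=5, L[5]='o', prepend. Next row=LF[5]=6
  step 7: row=6, L[6]='n', prepend. Next row=LF[6]=4
Reversed output: noodle$

Answer: noodle$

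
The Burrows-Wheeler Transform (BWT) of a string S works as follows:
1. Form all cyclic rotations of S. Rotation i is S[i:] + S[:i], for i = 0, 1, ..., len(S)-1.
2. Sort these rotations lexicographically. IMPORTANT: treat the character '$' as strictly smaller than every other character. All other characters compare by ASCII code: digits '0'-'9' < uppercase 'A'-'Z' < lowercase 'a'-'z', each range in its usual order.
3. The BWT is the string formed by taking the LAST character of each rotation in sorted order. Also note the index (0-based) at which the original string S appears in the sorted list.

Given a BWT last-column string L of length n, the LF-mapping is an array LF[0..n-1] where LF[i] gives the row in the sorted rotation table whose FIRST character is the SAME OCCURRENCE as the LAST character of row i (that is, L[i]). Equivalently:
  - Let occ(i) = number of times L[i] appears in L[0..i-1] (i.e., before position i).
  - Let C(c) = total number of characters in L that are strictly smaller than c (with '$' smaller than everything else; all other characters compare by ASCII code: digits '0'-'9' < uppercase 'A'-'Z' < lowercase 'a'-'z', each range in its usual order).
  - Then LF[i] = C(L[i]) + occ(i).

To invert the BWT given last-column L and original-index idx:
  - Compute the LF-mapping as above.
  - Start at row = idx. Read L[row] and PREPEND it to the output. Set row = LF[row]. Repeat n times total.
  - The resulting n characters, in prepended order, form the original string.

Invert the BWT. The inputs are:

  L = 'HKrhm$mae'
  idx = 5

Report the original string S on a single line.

LF mapping: 1 2 8 5 6 0 7 3 4
Walk LF starting at row 5, prepending L[row]:
  step 1: row=5, L[5]='$', prepend. Next row=LF[5]=0
  step 2: row=0, L[0]='H', prepend. Next row=LF[0]=1
  step 3: row=1, L[1]='K', prepend. Next row=LF[1]=2
  step 4: row=2, L[2]='r', prepend. Next row=LF[2]=8
  step 5: row=8, L[8]='e', prepend. Next row=LF[8]=4
  step 6: row=4, L[4]='m', prepend. Next row=LF[4]=6
  step 7: row=6, L[6]='m', prepend. Next row=LF[6]=7
  step 8: row=7, L[7]='a', prepend. Next row=LF[7]=3
  step 9: row=3, L[3]='h', prepend. Next row=LF[3]=5
Reversed output: hammerKH$

Answer: hammerKH$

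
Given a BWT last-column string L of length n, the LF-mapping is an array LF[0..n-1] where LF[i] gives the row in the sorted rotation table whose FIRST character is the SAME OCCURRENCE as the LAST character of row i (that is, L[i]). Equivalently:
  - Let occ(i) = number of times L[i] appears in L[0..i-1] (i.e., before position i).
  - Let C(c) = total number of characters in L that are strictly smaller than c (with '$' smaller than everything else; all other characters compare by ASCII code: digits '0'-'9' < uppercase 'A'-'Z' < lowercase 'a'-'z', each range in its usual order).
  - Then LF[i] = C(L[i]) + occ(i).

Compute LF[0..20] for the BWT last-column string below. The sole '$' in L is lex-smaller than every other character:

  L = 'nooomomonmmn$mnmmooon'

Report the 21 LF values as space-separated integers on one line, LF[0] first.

Answer: 8 13 14 15 1 16 2 17 9 3 4 10 0 5 11 6 7 18 19 20 12

Derivation:
Char counts: '$':1, 'm':7, 'n':5, 'o':8
C (first-col start): C('$')=0, C('m')=1, C('n')=8, C('o')=13
L[0]='n': occ=0, LF[0]=C('n')+0=8+0=8
L[1]='o': occ=0, LF[1]=C('o')+0=13+0=13
L[2]='o': occ=1, LF[2]=C('o')+1=13+1=14
L[3]='o': occ=2, LF[3]=C('o')+2=13+2=15
L[4]='m': occ=0, LF[4]=C('m')+0=1+0=1
L[5]='o': occ=3, LF[5]=C('o')+3=13+3=16
L[6]='m': occ=1, LF[6]=C('m')+1=1+1=2
L[7]='o': occ=4, LF[7]=C('o')+4=13+4=17
L[8]='n': occ=1, LF[8]=C('n')+1=8+1=9
L[9]='m': occ=2, LF[9]=C('m')+2=1+2=3
L[10]='m': occ=3, LF[10]=C('m')+3=1+3=4
L[11]='n': occ=2, LF[11]=C('n')+2=8+2=10
L[12]='$': occ=0, LF[12]=C('$')+0=0+0=0
L[13]='m': occ=4, LF[13]=C('m')+4=1+4=5
L[14]='n': occ=3, LF[14]=C('n')+3=8+3=11
L[15]='m': occ=5, LF[15]=C('m')+5=1+5=6
L[16]='m': occ=6, LF[16]=C('m')+6=1+6=7
L[17]='o': occ=5, LF[17]=C('o')+5=13+5=18
L[18]='o': occ=6, LF[18]=C('o')+6=13+6=19
L[19]='o': occ=7, LF[19]=C('o')+7=13+7=20
L[20]='n': occ=4, LF[20]=C('n')+4=8+4=12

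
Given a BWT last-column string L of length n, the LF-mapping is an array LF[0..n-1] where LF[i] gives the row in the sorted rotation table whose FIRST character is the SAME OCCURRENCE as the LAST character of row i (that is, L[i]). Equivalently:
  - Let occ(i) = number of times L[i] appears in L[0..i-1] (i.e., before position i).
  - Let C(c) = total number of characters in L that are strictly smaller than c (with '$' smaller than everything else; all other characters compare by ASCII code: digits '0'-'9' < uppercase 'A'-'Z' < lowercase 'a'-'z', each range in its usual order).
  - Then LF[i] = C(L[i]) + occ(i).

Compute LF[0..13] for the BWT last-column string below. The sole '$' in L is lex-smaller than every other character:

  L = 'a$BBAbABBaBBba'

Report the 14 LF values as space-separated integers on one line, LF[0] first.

Char counts: '$':1, 'A':2, 'B':6, 'a':3, 'b':2
C (first-col start): C('$')=0, C('A')=1, C('B')=3, C('a')=9, C('b')=12
L[0]='a': occ=0, LF[0]=C('a')+0=9+0=9
L[1]='$': occ=0, LF[1]=C('$')+0=0+0=0
L[2]='B': occ=0, LF[2]=C('B')+0=3+0=3
L[3]='B': occ=1, LF[3]=C('B')+1=3+1=4
L[4]='A': occ=0, LF[4]=C('A')+0=1+0=1
L[5]='b': occ=0, LF[5]=C('b')+0=12+0=12
L[6]='A': occ=1, LF[6]=C('A')+1=1+1=2
L[7]='B': occ=2, LF[7]=C('B')+2=3+2=5
L[8]='B': occ=3, LF[8]=C('B')+3=3+3=6
L[9]='a': occ=1, LF[9]=C('a')+1=9+1=10
L[10]='B': occ=4, LF[10]=C('B')+4=3+4=7
L[11]='B': occ=5, LF[11]=C('B')+5=3+5=8
L[12]='b': occ=1, LF[12]=C('b')+1=12+1=13
L[13]='a': occ=2, LF[13]=C('a')+2=9+2=11

Answer: 9 0 3 4 1 12 2 5 6 10 7 8 13 11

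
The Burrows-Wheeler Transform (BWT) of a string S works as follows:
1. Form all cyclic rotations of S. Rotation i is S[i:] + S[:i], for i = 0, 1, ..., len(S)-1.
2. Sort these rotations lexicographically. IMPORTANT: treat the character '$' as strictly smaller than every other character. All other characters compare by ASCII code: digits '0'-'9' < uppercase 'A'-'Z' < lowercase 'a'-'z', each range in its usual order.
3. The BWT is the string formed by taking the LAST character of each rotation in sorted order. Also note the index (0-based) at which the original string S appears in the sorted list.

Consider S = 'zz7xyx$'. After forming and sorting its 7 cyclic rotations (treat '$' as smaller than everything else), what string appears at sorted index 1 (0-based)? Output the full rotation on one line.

All 7 rotations (rotation i = S[i:]+S[:i]):
  rot[0] = zz7xyx$
  rot[1] = z7xyx$z
  rot[2] = 7xyx$zz
  rot[3] = xyx$zz7
  rot[4] = yx$zz7x
  rot[5] = x$zz7xy
  rot[6] = $zz7xyx
Sorted (with $ < everything):
  sorted[0] = $zz7xyx
  sorted[1] = 7xyx$zz
  sorted[2] = x$zz7xy
  sorted[3] = xyx$zz7
  sorted[4] = yx$zz7x
  sorted[5] = z7xyx$z
  sorted[6] = zz7xyx$
sorted[1] = 7xyx$zz

Answer: 7xyx$zz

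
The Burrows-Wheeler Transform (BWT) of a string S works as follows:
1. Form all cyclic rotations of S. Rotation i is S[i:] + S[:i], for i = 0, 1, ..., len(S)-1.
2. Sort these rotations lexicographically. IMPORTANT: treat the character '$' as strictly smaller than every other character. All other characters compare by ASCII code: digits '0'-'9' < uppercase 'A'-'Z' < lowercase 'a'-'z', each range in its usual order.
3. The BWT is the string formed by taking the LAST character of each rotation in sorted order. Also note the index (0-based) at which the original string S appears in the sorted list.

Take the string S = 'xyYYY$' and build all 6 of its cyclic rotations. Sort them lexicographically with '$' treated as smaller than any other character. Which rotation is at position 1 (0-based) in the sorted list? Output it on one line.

Answer: Y$xyYY

Derivation:
All 6 rotations (rotation i = S[i:]+S[:i]):
  rot[0] = xyYYY$
  rot[1] = yYYY$x
  rot[2] = YYY$xy
  rot[3] = YY$xyY
  rot[4] = Y$xyYY
  rot[5] = $xyYYY
Sorted (with $ < everything):
  sorted[0] = $xyYYY
  sorted[1] = Y$xyYY
  sorted[2] = YY$xyY
  sorted[3] = YYY$xy
  sorted[4] = xyYYY$
  sorted[5] = yYYY$x
sorted[1] = Y$xyYY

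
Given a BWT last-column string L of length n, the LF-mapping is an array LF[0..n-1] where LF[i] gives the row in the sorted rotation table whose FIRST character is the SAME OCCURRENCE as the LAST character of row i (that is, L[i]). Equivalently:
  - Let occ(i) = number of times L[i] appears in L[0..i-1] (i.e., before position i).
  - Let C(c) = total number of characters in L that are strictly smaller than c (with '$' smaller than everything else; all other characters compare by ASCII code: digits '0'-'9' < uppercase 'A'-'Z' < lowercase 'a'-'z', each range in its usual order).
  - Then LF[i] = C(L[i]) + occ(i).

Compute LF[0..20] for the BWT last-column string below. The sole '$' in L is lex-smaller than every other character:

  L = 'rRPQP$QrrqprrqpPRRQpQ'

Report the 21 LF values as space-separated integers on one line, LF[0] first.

Answer: 16 8 1 4 2 0 5 17 18 14 11 19 20 15 12 3 9 10 6 13 7

Derivation:
Char counts: '$':1, 'P':3, 'Q':4, 'R':3, 'p':3, 'q':2, 'r':5
C (first-col start): C('$')=0, C('P')=1, C('Q')=4, C('R')=8, C('p')=11, C('q')=14, C('r')=16
L[0]='r': occ=0, LF[0]=C('r')+0=16+0=16
L[1]='R': occ=0, LF[1]=C('R')+0=8+0=8
L[2]='P': occ=0, LF[2]=C('P')+0=1+0=1
L[3]='Q': occ=0, LF[3]=C('Q')+0=4+0=4
L[4]='P': occ=1, LF[4]=C('P')+1=1+1=2
L[5]='$': occ=0, LF[5]=C('$')+0=0+0=0
L[6]='Q': occ=1, LF[6]=C('Q')+1=4+1=5
L[7]='r': occ=1, LF[7]=C('r')+1=16+1=17
L[8]='r': occ=2, LF[8]=C('r')+2=16+2=18
L[9]='q': occ=0, LF[9]=C('q')+0=14+0=14
L[10]='p': occ=0, LF[10]=C('p')+0=11+0=11
L[11]='r': occ=3, LF[11]=C('r')+3=16+3=19
L[12]='r': occ=4, LF[12]=C('r')+4=16+4=20
L[13]='q': occ=1, LF[13]=C('q')+1=14+1=15
L[14]='p': occ=1, LF[14]=C('p')+1=11+1=12
L[15]='P': occ=2, LF[15]=C('P')+2=1+2=3
L[16]='R': occ=1, LF[16]=C('R')+1=8+1=9
L[17]='R': occ=2, LF[17]=C('R')+2=8+2=10
L[18]='Q': occ=2, LF[18]=C('Q')+2=4+2=6
L[19]='p': occ=2, LF[19]=C('p')+2=11+2=13
L[20]='Q': occ=3, LF[20]=C('Q')+3=4+3=7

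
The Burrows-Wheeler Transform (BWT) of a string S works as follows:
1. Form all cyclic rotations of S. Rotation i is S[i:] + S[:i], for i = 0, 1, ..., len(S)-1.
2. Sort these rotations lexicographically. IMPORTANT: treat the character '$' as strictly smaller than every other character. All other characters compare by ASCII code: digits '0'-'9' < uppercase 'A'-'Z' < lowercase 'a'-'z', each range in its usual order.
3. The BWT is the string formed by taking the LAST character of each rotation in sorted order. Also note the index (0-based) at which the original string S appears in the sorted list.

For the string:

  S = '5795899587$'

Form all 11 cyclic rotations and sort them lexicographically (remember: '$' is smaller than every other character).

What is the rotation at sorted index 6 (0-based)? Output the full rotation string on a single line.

Answer: 87$57958995

Derivation:
All 11 rotations (rotation i = S[i:]+S[:i]):
  rot[0] = 5795899587$
  rot[1] = 795899587$5
  rot[2] = 95899587$57
  rot[3] = 5899587$579
  rot[4] = 899587$5795
  rot[5] = 99587$57958
  rot[6] = 9587$579589
  rot[7] = 587$5795899
  rot[8] = 87$57958995
  rot[9] = 7$579589958
  rot[10] = $5795899587
Sorted (with $ < everything):
  sorted[0] = $5795899587
  sorted[1] = 5795899587$
  sorted[2] = 587$5795899
  sorted[3] = 5899587$579
  sorted[4] = 7$579589958
  sorted[5] = 795899587$5
  sorted[6] = 87$57958995
  sorted[7] = 899587$5795
  sorted[8] = 9587$579589
  sorted[9] = 95899587$57
  sorted[10] = 99587$57958
sorted[6] = 87$57958995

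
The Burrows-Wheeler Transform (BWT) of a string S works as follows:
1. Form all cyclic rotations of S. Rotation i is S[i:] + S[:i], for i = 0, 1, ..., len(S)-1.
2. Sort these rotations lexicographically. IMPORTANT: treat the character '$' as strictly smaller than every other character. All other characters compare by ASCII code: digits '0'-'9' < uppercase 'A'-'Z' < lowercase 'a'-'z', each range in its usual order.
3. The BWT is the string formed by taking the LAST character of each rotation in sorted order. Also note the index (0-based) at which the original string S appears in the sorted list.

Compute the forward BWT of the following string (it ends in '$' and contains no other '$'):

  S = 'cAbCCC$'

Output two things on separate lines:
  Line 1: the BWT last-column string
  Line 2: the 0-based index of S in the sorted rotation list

Answer: CcCCbA$
6

Derivation:
All 7 rotations (rotation i = S[i:]+S[:i]):
  rot[0] = cAbCCC$
  rot[1] = AbCCC$c
  rot[2] = bCCC$cA
  rot[3] = CCC$cAb
  rot[4] = CC$cAbC
  rot[5] = C$cAbCC
  rot[6] = $cAbCCC
Sorted (with $ < everything):
  sorted[0] = $cAbCCC  (last char: 'C')
  sorted[1] = AbCCC$c  (last char: 'c')
  sorted[2] = C$cAbCC  (last char: 'C')
  sorted[3] = CC$cAbC  (last char: 'C')
  sorted[4] = CCC$cAb  (last char: 'b')
  sorted[5] = bCCC$cA  (last char: 'A')
  sorted[6] = cAbCCC$  (last char: '$')
Last column: CcCCbA$
Original string S is at sorted index 6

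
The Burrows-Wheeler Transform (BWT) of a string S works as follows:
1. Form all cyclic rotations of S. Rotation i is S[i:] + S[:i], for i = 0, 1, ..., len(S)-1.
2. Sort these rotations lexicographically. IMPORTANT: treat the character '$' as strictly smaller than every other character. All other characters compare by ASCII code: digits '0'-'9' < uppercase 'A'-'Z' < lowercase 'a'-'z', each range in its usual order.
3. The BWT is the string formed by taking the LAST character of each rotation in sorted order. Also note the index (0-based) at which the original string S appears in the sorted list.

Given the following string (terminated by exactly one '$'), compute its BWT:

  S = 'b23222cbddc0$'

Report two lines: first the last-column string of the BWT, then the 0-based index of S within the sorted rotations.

Answer: 0c32b22$cd2db
7

Derivation:
All 13 rotations (rotation i = S[i:]+S[:i]):
  rot[0] = b23222cbddc0$
  rot[1] = 23222cbddc0$b
  rot[2] = 3222cbddc0$b2
  rot[3] = 222cbddc0$b23
  rot[4] = 22cbddc0$b232
  rot[5] = 2cbddc0$b2322
  rot[6] = cbddc0$b23222
  rot[7] = bddc0$b23222c
  rot[8] = ddc0$b23222cb
  rot[9] = dc0$b23222cbd
  rot[10] = c0$b23222cbdd
  rot[11] = 0$b23222cbddc
  rot[12] = $b23222cbddc0
Sorted (with $ < everything):
  sorted[0] = $b23222cbddc0  (last char: '0')
  sorted[1] = 0$b23222cbddc  (last char: 'c')
  sorted[2] = 222cbddc0$b23  (last char: '3')
  sorted[3] = 22cbddc0$b232  (last char: '2')
  sorted[4] = 23222cbddc0$b  (last char: 'b')
  sorted[5] = 2cbddc0$b2322  (last char: '2')
  sorted[6] = 3222cbddc0$b2  (last char: '2')
  sorted[7] = b23222cbddc0$  (last char: '$')
  sorted[8] = bddc0$b23222c  (last char: 'c')
  sorted[9] = c0$b23222cbdd  (last char: 'd')
  sorted[10] = cbddc0$b23222  (last char: '2')
  sorted[11] = dc0$b23222cbd  (last char: 'd')
  sorted[12] = ddc0$b23222cb  (last char: 'b')
Last column: 0c32b22$cd2db
Original string S is at sorted index 7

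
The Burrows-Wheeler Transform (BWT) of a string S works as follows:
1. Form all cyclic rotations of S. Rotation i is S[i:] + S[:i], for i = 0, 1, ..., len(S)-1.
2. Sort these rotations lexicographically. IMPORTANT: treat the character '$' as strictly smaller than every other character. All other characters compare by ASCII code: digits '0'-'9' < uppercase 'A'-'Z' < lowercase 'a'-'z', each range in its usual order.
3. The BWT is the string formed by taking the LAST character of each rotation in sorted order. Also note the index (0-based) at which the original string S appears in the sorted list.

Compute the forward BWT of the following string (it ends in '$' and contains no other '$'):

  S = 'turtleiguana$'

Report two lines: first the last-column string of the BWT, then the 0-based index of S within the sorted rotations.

Answer: anulietaur$gt
10

Derivation:
All 13 rotations (rotation i = S[i:]+S[:i]):
  rot[0] = turtleiguana$
  rot[1] = urtleiguana$t
  rot[2] = rtleiguana$tu
  rot[3] = tleiguana$tur
  rot[4] = leiguana$turt
  rot[5] = eiguana$turtl
  rot[6] = iguana$turtle
  rot[7] = guana$turtlei
  rot[8] = uana$turtleig
  rot[9] = ana$turtleigu
  rot[10] = na$turtleigua
  rot[11] = a$turtleiguan
  rot[12] = $turtleiguana
Sorted (with $ < everything):
  sorted[0] = $turtleiguana  (last char: 'a')
  sorted[1] = a$turtleiguan  (last char: 'n')
  sorted[2] = ana$turtleigu  (last char: 'u')
  sorted[3] = eiguana$turtl  (last char: 'l')
  sorted[4] = guana$turtlei  (last char: 'i')
  sorted[5] = iguana$turtle  (last char: 'e')
  sorted[6] = leiguana$turt  (last char: 't')
  sorted[7] = na$turtleigua  (last char: 'a')
  sorted[8] = rtleiguana$tu  (last char: 'u')
  sorted[9] = tleiguana$tur  (last char: 'r')
  sorted[10] = turtleiguana$  (last char: '$')
  sorted[11] = uana$turtleig  (last char: 'g')
  sorted[12] = urtleiguana$t  (last char: 't')
Last column: anulietaur$gt
Original string S is at sorted index 10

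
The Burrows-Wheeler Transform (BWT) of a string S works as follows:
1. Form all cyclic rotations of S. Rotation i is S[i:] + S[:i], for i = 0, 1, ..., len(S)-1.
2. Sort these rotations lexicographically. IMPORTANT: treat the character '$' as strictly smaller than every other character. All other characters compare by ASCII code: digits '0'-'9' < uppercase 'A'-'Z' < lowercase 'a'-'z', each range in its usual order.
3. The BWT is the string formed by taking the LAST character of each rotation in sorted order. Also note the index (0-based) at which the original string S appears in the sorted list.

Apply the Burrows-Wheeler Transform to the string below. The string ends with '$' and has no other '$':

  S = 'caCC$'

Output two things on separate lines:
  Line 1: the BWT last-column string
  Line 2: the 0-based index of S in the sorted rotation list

Answer: CCac$
4

Derivation:
All 5 rotations (rotation i = S[i:]+S[:i]):
  rot[0] = caCC$
  rot[1] = aCC$c
  rot[2] = CC$ca
  rot[3] = C$caC
  rot[4] = $caCC
Sorted (with $ < everything):
  sorted[0] = $caCC  (last char: 'C')
  sorted[1] = C$caC  (last char: 'C')
  sorted[2] = CC$ca  (last char: 'a')
  sorted[3] = aCC$c  (last char: 'c')
  sorted[4] = caCC$  (last char: '$')
Last column: CCac$
Original string S is at sorted index 4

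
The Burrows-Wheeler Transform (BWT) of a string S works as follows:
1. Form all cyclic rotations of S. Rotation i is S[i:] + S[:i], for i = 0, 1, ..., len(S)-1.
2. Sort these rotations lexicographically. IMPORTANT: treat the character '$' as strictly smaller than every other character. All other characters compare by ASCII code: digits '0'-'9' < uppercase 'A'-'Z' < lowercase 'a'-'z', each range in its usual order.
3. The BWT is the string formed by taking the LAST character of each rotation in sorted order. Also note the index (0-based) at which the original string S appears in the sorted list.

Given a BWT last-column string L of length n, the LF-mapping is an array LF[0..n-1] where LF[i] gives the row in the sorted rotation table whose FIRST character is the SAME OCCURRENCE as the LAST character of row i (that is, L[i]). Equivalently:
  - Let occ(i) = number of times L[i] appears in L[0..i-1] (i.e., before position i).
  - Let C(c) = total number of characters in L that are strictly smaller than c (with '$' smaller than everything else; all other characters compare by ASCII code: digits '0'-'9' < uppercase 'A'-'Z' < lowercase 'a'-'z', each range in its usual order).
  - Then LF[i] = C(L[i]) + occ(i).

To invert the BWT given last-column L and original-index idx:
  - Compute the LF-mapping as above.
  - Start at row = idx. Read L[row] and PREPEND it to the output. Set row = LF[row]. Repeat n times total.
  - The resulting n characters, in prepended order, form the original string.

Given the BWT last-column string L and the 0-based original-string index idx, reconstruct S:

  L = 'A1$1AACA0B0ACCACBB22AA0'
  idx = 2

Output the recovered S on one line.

Answer: 0A10CACAACAA2C2BBBA10A$

Derivation:
LF mapping: 8 4 0 5 9 10 19 11 1 16 2 12 20 21 13 22 17 18 6 7 14 15 3
Walk LF starting at row 2, prepending L[row]:
  step 1: row=2, L[2]='$', prepend. Next row=LF[2]=0
  step 2: row=0, L[0]='A', prepend. Next row=LF[0]=8
  step 3: row=8, L[8]='0', prepend. Next row=LF[8]=1
  step 4: row=1, L[1]='1', prepend. Next row=LF[1]=4
  step 5: row=4, L[4]='A', prepend. Next row=LF[4]=9
  step 6: row=9, L[9]='B', prepend. Next row=LF[9]=16
  step 7: row=16, L[16]='B', prepend. Next row=LF[16]=17
  step 8: row=17, L[17]='B', prepend. Next row=LF[17]=18
  step 9: row=18, L[18]='2', prepend. Next row=LF[18]=6
  step 10: row=6, L[6]='C', prepend. Next row=LF[6]=19
  step 11: row=19, L[19]='2', prepend. Next row=LF[19]=7
  step 12: row=7, L[7]='A', prepend. Next row=LF[7]=11
  step 13: row=11, L[11]='A', prepend. Next row=LF[11]=12
  step 14: row=12, L[12]='C', prepend. Next row=LF[12]=20
  step 15: row=20, L[20]='A', prepend. Next row=LF[20]=14
  step 16: row=14, L[14]='A', prepend. Next row=LF[14]=13
  step 17: row=13, L[13]='C', prepend. Next row=LF[13]=21
  step 18: row=21, L[21]='A', prepend. Next row=LF[21]=15
  step 19: row=15, L[15]='C', prepend. Next row=LF[15]=22
  step 20: row=22, L[22]='0', prepend. Next row=LF[22]=3
  step 21: row=3, L[3]='1', prepend. Next row=LF[3]=5
  step 22: row=5, L[5]='A', prepend. Next row=LF[5]=10
  step 23: row=10, L[10]='0', prepend. Next row=LF[10]=2
Reversed output: 0A10CACAACAA2C2BBBA10A$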